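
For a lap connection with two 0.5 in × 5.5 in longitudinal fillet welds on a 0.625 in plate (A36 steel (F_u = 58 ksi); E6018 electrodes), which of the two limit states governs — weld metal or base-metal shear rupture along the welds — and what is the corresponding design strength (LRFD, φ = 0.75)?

E60XX → F_EXX = 60 ksi.
t_e = 0.707 × 0.5 = 0.3535 in; L = 11 in.
Weld metal: φR_n = 0.75 × 0.6 × 60 × 0.3535 × 11 = 105 kips.
Base metal (shear rupture): φR_n = 0.75 × 0.6 × 58 × 0.625 × 11 = 179.4 kips.
Governing: weld metal.

φR_n ≈ 105 kips (weld metal governs)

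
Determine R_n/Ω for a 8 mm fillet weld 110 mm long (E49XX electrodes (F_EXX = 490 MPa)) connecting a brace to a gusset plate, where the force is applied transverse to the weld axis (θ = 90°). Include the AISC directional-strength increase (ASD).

R_n/Ω ≈ 137 kN

t_e = 0.707 × 8 = 5.656 mm; A_we = 5.656 × 110 = 622.2 mm².
Directional factor: 1.0 + 0.5 sin^1.5(90°) = 1.5.
F_nw = 0.6 × 490 × 1.5 = 441 MPa.
R_n/Ω = (441 × 622.2) / 2.0 × 10⁻³ = 137.2 kN.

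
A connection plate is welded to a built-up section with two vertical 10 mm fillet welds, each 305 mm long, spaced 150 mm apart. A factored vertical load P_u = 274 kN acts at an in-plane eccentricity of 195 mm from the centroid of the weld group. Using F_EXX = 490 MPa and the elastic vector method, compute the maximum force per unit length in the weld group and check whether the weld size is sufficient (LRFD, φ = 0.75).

Total weld length L_w = 610 mm. Treat welds as unit-width lines.
Polar moment about centroid: J = 2[d³/12 + d(b/2)²] = 2[305³/12 + 305×75²] = 8160000 mm³.
Direct shear f_v = P/L_w = 274×10³ / 610 = 449.2 N/mm (vertical).
Torsion M = P·e = 274×10³ × 195 = 53430000 N·mm.
Critical point at (x, y) = (75, 152.5) from centroid. f_tx = M·y/J = 998.5 N/mm; f_ty = M·x/J = 491.1 N/mm.
Resultant f_max = √[f_tx² + (f_v + f_ty)²] = √[998.5² + (449.2 + 491.1)²] = 1372 N/mm.
Capacity per unit length: φr_n = 0.75 × 0.6 × 490 × (0.707 × 10) = 1559 N/mm.
1372 ≤ 1559 → adequate.

f_max ≈ 1370 N/mm; adequate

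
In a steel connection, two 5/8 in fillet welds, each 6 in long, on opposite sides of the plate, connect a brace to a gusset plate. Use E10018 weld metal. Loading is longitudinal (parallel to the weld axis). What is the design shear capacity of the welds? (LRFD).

φR_n ≈ 239 kips

E100XX → F_EXX = 100 ksi.
Effective throat t_e = 0.707 × 0.625 = 0.4419 in.
Total length L = 12 in; A_we = 0.4419 × 12 = 5.302 in².
F_nw = 0.6 F_EXX = 0.6 × 100 = 60 ksi.
φR_n = 0.75 × 60 × 5.302 = 238.6 kips.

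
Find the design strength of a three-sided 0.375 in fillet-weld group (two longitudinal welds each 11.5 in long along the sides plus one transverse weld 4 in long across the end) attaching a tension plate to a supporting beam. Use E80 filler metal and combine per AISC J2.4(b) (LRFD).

E80XX → F_EXX = 80 ksi.
t_e = 0.707 × 0.375 = 0.2651 in.
R_nwl = 0.6 × 80 × 0.2651 × 23 = 292.7 kips (longitudinal, 2 welds).
R_nwt = 0.6 × 80 × 0.2651 × 4 = 50.9 kips (transverse, base value).
(i) R_nwl + R_nwt = 343.6 kips; (ii) 0.85 R_nwl + 1.5 R_nwt = 325.1 kips.
R_n = max = 343.6 kips [governs: (i)]; φR_n = 257.7 kips.

φR_n ≈ 258 kips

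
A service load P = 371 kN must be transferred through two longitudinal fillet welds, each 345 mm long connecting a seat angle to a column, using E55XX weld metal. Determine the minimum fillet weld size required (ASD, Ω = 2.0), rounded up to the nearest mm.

E55XX → F_EXX = 550 MPa.
Total weld length L = 690 mm.
Required throat t_e = P × Ω / (0.6 F_EXX × L) = 371 × 2.0 / (0.6 × 550 × 690 × 10⁻³) = 3.259 mm.
Required leg w = t_e / 0.707 = 4.609 mm → use 5 mm.

w = 5 mm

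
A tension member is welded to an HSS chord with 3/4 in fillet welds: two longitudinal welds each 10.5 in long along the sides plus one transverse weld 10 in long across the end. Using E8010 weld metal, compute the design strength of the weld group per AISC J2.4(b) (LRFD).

E80XX → F_EXX = 80 ksi.
t_e = 0.707 × 0.75 = 0.5302 in.
R_nwl = 0.6 × 80 × 0.5302 × 21 = 534.5 kips (longitudinal, 2 welds).
R_nwt = 0.6 × 80 × 0.5302 × 10 = 254.5 kips (transverse, base value).
(i) R_nwl + R_nwt = 789 kips; (ii) 0.85 R_nwl + 1.5 R_nwt = 836.1 kips.
R_n = max = 836.1 kips [governs: (ii)]; φR_n = 627.1 kips.

φR_n ≈ 627 kips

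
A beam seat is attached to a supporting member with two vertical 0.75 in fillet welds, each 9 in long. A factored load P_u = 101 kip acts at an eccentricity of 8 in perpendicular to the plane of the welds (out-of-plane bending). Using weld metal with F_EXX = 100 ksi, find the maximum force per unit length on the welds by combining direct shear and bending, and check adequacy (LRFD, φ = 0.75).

L_w = 2 × 9 = 18 in; section modulus (unit throat) S = 2 × L²/6 = 27 in².
Direct shear f_v = P/L_w = 101/18 = 5.611 kip/in.
Moment M = P × e = 101 × 8 = 808 kip·in; bending f_b = M/S = 29.93 kip/in.
f_max = √(f_v² + f_b²) = √(5.611² + 29.93²) = 30.45 kip/in.
φr_n = 0.75 × 0.6 × 100 × (0.707 × 0.75) = 23.86 kip/in → NOT adequate.

f_max ≈ 30.4 kip/in; NOT adequate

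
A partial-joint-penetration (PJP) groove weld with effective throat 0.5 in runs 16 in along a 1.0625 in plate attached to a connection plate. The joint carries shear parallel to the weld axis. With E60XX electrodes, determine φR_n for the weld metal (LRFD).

E60XX → F_EXX = 60 ksi.
Effective throat (given) t_e = 0.5 in.
A_we = 0.5 × 16 = 8 in².
F_nw = 0.6 F_EXX = 36 ksi.
φR_n = 0.75 × 36 × 8 = 216 kips.

φR_n ≈ 216 kips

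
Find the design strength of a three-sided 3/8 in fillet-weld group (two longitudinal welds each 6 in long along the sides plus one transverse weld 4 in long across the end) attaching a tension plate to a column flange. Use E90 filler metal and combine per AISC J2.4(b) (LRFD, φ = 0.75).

φR_n ≈ 174 kip

E90XX → F_EXX = 90 ksi.
t_e = 0.707 × 0.375 = 0.2651 in.
R_nwl = 0.6 × 90 × 0.2651 × 12 = 171.8 kip (longitudinal, 2 welds).
R_nwt = 0.6 × 90 × 0.2651 × 4 = 57.27 kip (transverse, base value).
(i) R_nwl + R_nwt = 229.1 kip; (ii) 0.85 R_nwl + 1.5 R_nwt = 231.9 kip.
R_n = max = 231.9 kip [governs: (ii)]; φR_n = 173.9 kip.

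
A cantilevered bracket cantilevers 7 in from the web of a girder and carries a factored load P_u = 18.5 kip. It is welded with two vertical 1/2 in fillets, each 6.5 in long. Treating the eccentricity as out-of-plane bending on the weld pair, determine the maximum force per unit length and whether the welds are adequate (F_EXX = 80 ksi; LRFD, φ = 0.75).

f_max ≈ 9.3 kip/in; adequate

L_w = 2 × 6.5 = 13 in; section modulus (unit throat) S = 2 × L²/6 = 14.08 in².
Direct shear f_v = P/L_w = 18.5/13 = 1.423 kip/in.
Moment M = P × e = 18.5 × 7 = 129.5 kip·in; bending f_b = M/S = 9.195 kip/in.
f_max = √(f_v² + f_b²) = √(1.423² + 9.195²) = 9.305 kip/in.
φr_n = 0.75 × 0.6 × 80 × (0.707 × 0.5) = 12.73 kip/in → adequate.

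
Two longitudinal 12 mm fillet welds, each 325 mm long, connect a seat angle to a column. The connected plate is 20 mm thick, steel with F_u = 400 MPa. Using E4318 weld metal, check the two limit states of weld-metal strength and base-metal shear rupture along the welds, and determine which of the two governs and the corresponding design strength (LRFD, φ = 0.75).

φR_n ≈ 1070 kN (weld metal governs)

E43XX → F_EXX = 430 MPa.
t_e = 0.707 × 12 = 8.484 mm; L = 650 mm.
Weld metal: φR_n = 0.75 × 0.6 × 430 × 8.484 × 650 × 10⁻³ = 1067 kN.
Base metal (shear rupture): φR_n = 0.75 × 0.6 × 400 × 20 × 650 × 10⁻³ = 2340 kN.
Governing: weld metal.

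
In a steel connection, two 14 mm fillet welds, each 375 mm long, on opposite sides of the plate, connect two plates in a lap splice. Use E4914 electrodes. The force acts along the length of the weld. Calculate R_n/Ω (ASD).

E49XX → F_EXX = 490 MPa.
Effective throat t_e = 0.707 × 14 = 9.898 mm.
Total length L = 750 mm; A_we = 9.898 × 750 = 7424 mm².
F_nw = 0.6 F_EXX = 0.6 × 490 = 294 MPa.
R_n = 294 × 7424 × 10⁻³ = 2183 kN; R_n/Ω = 2183/2.0 = 1091 kN.

R_n/Ω ≈ 1090 kN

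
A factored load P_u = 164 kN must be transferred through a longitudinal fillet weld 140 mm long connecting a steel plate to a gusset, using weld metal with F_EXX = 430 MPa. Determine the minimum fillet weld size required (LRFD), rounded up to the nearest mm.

Total weld length L = 140 mm.
Required throat t_e = P_u / (φ × 0.6 F_EXX × L) = 164 / (0.75 × 0.6 × 430 × 140 × 10⁻³) = 6.054 mm.
Required leg w = t_e / 0.707 = 8.563 mm → use 9 mm.

w = 9 mm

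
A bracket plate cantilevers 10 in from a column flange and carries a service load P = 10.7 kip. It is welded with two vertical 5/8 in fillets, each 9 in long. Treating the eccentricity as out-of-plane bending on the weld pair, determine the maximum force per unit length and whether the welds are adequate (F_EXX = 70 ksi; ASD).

f_max ≈ 4.01 kip/in; adequate

L_w = 2 × 9 = 18 in; section modulus (unit throat) S = 2 × L²/6 = 27 in².
Direct shear f_v = P/L_w = 10.7/18 = 0.5944 kip/in.
Moment M = P × e = 10.7 × 10 = 107 kip·in; bending f_b = M/S = 3.963 kip/in.
f_max = √(f_v² + f_b²) = √(0.5944² + 3.963²) = 4.007 kip/in.
r_n/Ω = (1/2.0) × 0.6 × 70 × (0.707 × 0.625) = 9.279 kip/in → adequate.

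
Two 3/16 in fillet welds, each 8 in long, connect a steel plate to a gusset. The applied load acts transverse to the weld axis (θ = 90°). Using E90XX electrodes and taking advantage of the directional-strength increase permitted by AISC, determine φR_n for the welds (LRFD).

φR_n ≈ 129 kip

E90XX → F_EXX = 90 ksi.
t_e = 0.707 × 0.1875 = 0.1326 in; A_we = 0.1326 × 16 = 2.121 in².
Directional factor: 1.0 + 0.5 sin^1.5(90°) = 1.5.
F_nw = 0.6 × 90 × 1.5 = 81 ksi.
φR_n = 0.75 × 81 × 2.121 = 128.9 kip.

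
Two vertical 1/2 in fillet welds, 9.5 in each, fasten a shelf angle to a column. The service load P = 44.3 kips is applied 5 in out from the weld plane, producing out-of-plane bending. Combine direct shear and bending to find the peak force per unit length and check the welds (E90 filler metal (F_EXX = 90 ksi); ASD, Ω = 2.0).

f_max ≈ 7.72 kip/in; adequate

L_w = 2 × 9.5 = 19 in; section modulus (unit throat) S = 2 × L²/6 = 30.08 in².
Direct shear f_v = P/L_w = 44.3/19 = 2.332 kip/in.
Moment M = P × e = 44.3 × 5 = 221.5 kip·in; bending f_b = M/S = 7.363 kip/in.
f_max = √(f_v² + f_b²) = √(2.332² + 7.363²) = 7.723 kip/in.
r_n/Ω = (1/2.0) × 0.6 × 90 × (0.707 × 0.5) = 9.544 kip/in → adequate.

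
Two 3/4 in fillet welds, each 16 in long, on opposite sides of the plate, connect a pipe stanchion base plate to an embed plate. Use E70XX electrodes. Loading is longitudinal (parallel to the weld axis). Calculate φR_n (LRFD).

φR_n ≈ 534 kip

E70XX → F_EXX = 70 ksi.
Effective throat t_e = 0.707 × 0.75 = 0.5302 in.
Total length L = 32 in; A_we = 0.5302 × 32 = 16.97 in².
F_nw = 0.6 F_EXX = 0.6 × 70 = 42 ksi.
φR_n = 0.75 × 42 × 16.97 = 534.5 kip.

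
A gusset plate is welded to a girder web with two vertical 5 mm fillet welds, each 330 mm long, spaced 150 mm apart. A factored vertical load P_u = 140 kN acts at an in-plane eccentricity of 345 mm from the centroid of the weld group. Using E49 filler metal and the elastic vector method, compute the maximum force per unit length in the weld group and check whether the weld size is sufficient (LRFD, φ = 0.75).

E49XX → F_EXX = 490 MPa.
Total weld length L_w = 660 mm. Treat welds as unit-width lines.
Polar moment about centroid: J = 2[d³/12 + d(b/2)²] = 2[330³/12 + 330×75²] = 9702000 mm³.
Direct shear f_v = P/L_w = 140×10³ / 660 = 212.1 N/mm (vertical).
Torsion M = P·e = 140×10³ × 345 = 48300000 N·mm.
Critical point at (x, y) = (75, 165) from centroid. f_tx = M·y/J = 821.4 N/mm; f_ty = M·x/J = 373.4 N/mm.
Resultant f_max = √[f_tx² + (f_v + f_ty)²] = √[821.4² + (212.1 + 373.4)²] = 1009 N/mm.
Capacity per unit length: φr_n = 0.75 × 0.6 × 490 × (0.707 × 5) = 779.5 N/mm.
1009 > 779.5 → NOT adequate.

f_max ≈ 1010 N/mm; NOT adequate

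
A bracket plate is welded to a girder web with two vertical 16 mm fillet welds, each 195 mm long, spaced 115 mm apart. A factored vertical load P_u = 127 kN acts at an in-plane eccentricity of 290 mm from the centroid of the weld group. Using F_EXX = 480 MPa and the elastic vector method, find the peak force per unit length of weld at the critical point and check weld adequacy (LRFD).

f_max ≈ 1840 N/mm; adequate

Total weld length L_w = 390 mm. Treat welds as unit-width lines.
Polar moment about centroid: J = 2[d³/12 + d(b/2)²] = 2[195³/12 + 195×57.5²] = 2525000 mm³.
Direct shear f_v = P/L_w = 127×10³ / 390 = 325.6 N/mm (vertical).
Torsion M = P·e = 127×10³ × 290 = 36830000 N·mm.
Critical point at (x, y) = (57.5, 97.5) from centroid. f_tx = M·y/J = 1422 N/mm; f_ty = M·x/J = 838.6 N/mm.
Resultant f_max = √[f_tx² + (f_v + f_ty)²] = √[1422² + (325.6 + 838.6)²] = 1838 N/mm.
Capacity per unit length: φr_n = 0.75 × 0.6 × 480 × (0.707 × 16) = 2443 N/mm.
1838 ≤ 2443 → adequate.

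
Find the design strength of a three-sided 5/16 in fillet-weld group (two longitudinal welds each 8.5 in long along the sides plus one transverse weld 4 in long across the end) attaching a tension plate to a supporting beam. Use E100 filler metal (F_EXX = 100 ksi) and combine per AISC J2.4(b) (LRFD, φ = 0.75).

t_e = 0.707 × 0.3125 = 0.2209 in.
R_nwl = 0.6 × 100 × 0.2209 × 17 = 225.4 kip (longitudinal, 2 welds).
R_nwt = 0.6 × 100 × 0.2209 × 4 = 53.02 kip (transverse, base value).
(i) R_nwl + R_nwt = 278.4 kip; (ii) 0.85 R_nwl + 1.5 R_nwt = 271.1 kip.
R_n = max = 278.4 kip [governs: (i)]; φR_n = 208.8 kip.

φR_n ≈ 209 kip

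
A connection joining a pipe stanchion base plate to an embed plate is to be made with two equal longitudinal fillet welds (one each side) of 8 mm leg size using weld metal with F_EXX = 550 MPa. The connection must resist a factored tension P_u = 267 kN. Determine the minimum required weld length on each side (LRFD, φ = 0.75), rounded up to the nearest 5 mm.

L = 100 mm on each side

Throat t_e = 0.707 × 8 = 5.656 mm.
φr_n = 0.75 × 0.6 × 550 × 5.656 × 10⁻³ = 1.4 kN/mm.
L_req = P_u / φr_n = 267 / 1.4 = 190.7 mm total.
Per side: 190.7 / 2 = 95.37 mm.
Round up → use L = 100 mm on each side.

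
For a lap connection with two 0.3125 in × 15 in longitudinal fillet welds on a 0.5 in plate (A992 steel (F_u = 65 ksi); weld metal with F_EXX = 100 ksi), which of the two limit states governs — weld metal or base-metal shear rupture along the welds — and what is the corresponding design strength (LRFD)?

t_e = 0.707 × 0.3125 = 0.2209 in; L = 30 in.
Weld metal: φR_n = 0.75 × 0.6 × 100 × 0.2209 × 30 = 298.3 kips.
Base metal (shear rupture): φR_n = 0.75 × 0.6 × 65 × 0.5 × 30 = 438.8 kips.
Governing: weld metal.

φR_n ≈ 298 kips (weld metal governs)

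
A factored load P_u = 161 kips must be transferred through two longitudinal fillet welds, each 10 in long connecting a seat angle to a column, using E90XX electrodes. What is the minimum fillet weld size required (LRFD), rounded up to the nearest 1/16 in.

E90XX → F_EXX = 90 ksi.
Total weld length L = 20 in.
Required throat t_e = P_u / (φ × 0.6 F_EXX × L) = 161 / (0.75 × 0.6 × 90 × 20) = 0.1988 in.
Required leg w = t_e / 0.707 = 0.2811 in → use 5/16 in.

w = 5/16 in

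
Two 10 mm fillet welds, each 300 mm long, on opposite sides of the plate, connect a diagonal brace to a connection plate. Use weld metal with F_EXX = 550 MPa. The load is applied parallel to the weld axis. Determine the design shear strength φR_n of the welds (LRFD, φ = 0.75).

φR_n ≈ 1050 kN

Effective throat t_e = 0.707 × 10 = 7.07 mm.
Total length L = 600 mm; A_we = 7.07 × 600 = 4242 mm².
F_nw = 0.6 F_EXX = 0.6 × 550 = 330 MPa.
φR_n = 0.75 × 330 × 4242 × 10⁻³ = 1050 kN.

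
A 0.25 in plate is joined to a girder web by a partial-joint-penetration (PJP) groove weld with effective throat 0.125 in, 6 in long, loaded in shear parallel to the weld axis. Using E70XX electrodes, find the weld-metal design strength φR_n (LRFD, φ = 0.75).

φR_n ≈ 23.6 kip

E70XX → F_EXX = 70 ksi.
Effective throat (given) t_e = 0.125 in.
A_we = 0.125 × 6 = 0.75 in².
F_nw = 0.6 F_EXX = 42 ksi.
φR_n = 0.75 × 42 × 0.75 = 23.62 kip.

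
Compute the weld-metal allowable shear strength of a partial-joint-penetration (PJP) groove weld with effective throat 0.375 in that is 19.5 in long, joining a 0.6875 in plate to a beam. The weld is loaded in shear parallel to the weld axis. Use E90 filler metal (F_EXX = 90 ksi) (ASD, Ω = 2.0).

R_n/Ω ≈ 197 kip

Effective throat (given) t_e = 0.375 in.
A_we = 0.375 × 19.5 = 7.312 in².
F_nw = 0.6 F_EXX = 54 ksi.
R_n/Ω = (54 × 7.312) / 2.0 = 197.4 kip.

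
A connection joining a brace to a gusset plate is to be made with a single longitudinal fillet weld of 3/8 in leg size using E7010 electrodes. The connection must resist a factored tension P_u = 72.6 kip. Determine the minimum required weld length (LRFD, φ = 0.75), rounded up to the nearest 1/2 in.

L = 9 in

E70XX → F_EXX = 70 ksi.
Throat t_e = 0.707 × 0.375 = 0.2651 in.
φr_n = 0.75 × 0.6 × 70 × 0.2651 = 8.351 kip/in.
L_req = P_u / φr_n = 72.6 / 8.351 = 8.693 in total.
Round up → use L = 9 in.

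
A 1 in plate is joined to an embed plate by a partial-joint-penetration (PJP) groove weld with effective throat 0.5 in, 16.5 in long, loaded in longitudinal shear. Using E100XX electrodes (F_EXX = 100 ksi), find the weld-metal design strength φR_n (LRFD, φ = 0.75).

Effective throat (given) t_e = 0.5 in.
A_we = 0.5 × 16.5 = 8.25 in².
F_nw = 0.6 F_EXX = 60 ksi.
φR_n = 0.75 × 60 × 8.25 = 371.2 kip.

φR_n ≈ 371 kip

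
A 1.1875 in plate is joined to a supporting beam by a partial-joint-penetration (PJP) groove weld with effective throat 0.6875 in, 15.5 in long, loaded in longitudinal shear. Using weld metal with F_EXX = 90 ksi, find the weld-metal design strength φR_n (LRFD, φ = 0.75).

Effective throat (given) t_e = 0.6875 in.
A_we = 0.6875 × 15.5 = 10.66 in².
F_nw = 0.6 F_EXX = 54 ksi.
φR_n = 0.75 × 54 × 10.66 = 431.6 kips.

φR_n ≈ 432 kips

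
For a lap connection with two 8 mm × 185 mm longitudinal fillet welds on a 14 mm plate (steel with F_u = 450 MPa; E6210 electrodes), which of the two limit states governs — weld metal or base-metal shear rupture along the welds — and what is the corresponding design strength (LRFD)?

E62XX → F_EXX = 620 MPa.
t_e = 0.707 × 8 = 5.656 mm; L = 370 mm.
Weld metal: φR_n = 0.75 × 0.6 × 620 × 5.656 × 370 × 10⁻³ = 583.9 kN.
Base metal (shear rupture): φR_n = 0.75 × 0.6 × 450 × 14 × 370 × 10⁻³ = 1049 kN.
Governing: weld metal.

φR_n ≈ 584 kN (weld metal governs)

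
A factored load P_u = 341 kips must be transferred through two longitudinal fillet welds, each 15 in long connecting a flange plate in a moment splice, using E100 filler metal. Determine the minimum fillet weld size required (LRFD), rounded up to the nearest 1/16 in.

E100XX → F_EXX = 100 ksi.
Total weld length L = 30 in.
Required throat t_e = P_u / (φ × 0.6 F_EXX × L) = 341 / (0.75 × 0.6 × 100 × 30) = 0.2526 in.
Required leg w = t_e / 0.707 = 0.3573 in → use 3/8 in.

w = 3/8 in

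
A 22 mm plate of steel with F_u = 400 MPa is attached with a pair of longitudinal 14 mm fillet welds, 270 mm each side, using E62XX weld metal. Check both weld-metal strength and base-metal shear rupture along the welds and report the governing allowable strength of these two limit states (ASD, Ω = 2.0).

R_n/Ω ≈ 994 kN (weld metal governs)

E62XX → F_EXX = 620 MPa.
t_e = 0.707 × 14 = 9.898 mm; L = 540 mm.
Weld metal: R_n/Ω = (1/2.0) × 0.6 × 620 × 9.898 × 540 × 10⁻³ = 994.2 kN.
Base metal (shear rupture): R_n/Ω = (1/2.0) × 0.6 × 400 × 22 × 540 × 10⁻³ = 1426 kN.
Governing: weld metal.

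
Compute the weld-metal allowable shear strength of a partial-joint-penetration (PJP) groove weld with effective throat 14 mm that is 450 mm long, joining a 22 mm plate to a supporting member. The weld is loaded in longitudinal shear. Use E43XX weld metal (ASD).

E43XX → F_EXX = 430 MPa.
Effective throat (given) t_e = 14 mm.
A_we = 14 × 450 = 6300 mm².
F_nw = 0.6 F_EXX = 258 MPa.
R_n/Ω = (258 × 6300) / 2.0 × 10⁻³ = 812.7 kN.

R_n/Ω ≈ 813 kN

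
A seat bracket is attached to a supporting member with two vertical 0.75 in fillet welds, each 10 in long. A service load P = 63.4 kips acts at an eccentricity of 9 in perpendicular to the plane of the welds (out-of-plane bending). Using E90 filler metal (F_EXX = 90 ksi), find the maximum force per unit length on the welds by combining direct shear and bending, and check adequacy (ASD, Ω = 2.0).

f_max ≈ 17.4 kip/in; NOT adequate

L_w = 2 × 10 = 20 in; section modulus (unit throat) S = 2 × L²/6 = 33.33 in².
Direct shear f_v = P/L_w = 63.4/20 = 3.17 kip/in.
Moment M = P × e = 63.4 × 9 = 570.6 kip·in; bending f_b = M/S = 17.12 kip/in.
f_max = √(f_v² + f_b²) = √(3.17² + 17.12²) = 17.41 kip/in.
r_n/Ω = (1/2.0) × 0.6 × 90 × (0.707 × 0.75) = 14.32 kip/in → NOT adequate.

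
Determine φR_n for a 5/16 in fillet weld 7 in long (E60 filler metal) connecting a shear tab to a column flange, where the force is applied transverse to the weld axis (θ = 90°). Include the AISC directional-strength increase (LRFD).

E60XX → F_EXX = 60 ksi.
t_e = 0.707 × 0.3125 = 0.2209 in; A_we = 0.2209 × 7 = 1.547 in².
Directional factor: 1.0 + 0.5 sin^1.5(90°) = 1.5.
F_nw = 0.6 × 60 × 1.5 = 54 ksi.
φR_n = 0.75 × 54 × 1.547 = 62.64 kips.

φR_n ≈ 62.6 kips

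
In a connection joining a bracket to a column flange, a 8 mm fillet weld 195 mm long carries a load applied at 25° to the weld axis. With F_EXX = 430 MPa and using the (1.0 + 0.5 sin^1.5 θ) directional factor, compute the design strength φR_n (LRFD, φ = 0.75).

φR_n ≈ 243 kN

t_e = 0.707 × 8 = 5.656 mm; A_we = 5.656 × 195 = 1103 mm².
Directional factor: 1.0 + 0.5 sin^1.5(25°) = 1.137.
F_nw = 0.6 × 430 × 1.137 = 293.4 MPa.
φR_n = 0.75 × 293.4 × 1103 × 10⁻³ = 242.7 kN.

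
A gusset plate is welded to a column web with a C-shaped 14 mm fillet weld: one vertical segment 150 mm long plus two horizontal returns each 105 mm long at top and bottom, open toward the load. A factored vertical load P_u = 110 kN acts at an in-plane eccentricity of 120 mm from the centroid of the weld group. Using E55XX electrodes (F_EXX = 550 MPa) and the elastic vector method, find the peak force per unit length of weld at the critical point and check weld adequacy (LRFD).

Total weld length L_w = 360 mm. Treat welds as unit-width lines.
Centroid: x̄ = 2×105×52.5 / 360 = 30.62 mm from the vertical weld.
Polar moment about centroid: J = I_x + I_y = [150³/12 + 2×105×75²] + [150×30.62² + 2(105³/12 + 105×21.88²)] = 1897000 mm³.
Direct shear f_v = P/L_w = 110×10³ / 360 = 305.6 N/mm (vertical).
Torsion M = P·e = 110×10³ × 120 = 13200000 N·mm.
Critical point at (x, y) = (74.38, 75) from centroid. f_tx = M·y/J = 522 N/mm; f_ty = M·x/J = 517.6 N/mm.
Resultant f_max = √[f_tx² + (f_v + f_ty)²] = √[522² + (305.6 + 517.6)²] = 974.7 N/mm.
Capacity per unit length: φr_n = 0.75 × 0.6 × 550 × (0.707 × 14) = 2450 N/mm.
974.7 ≤ 2450 → adequate.

f_max ≈ 975 N/mm; adequate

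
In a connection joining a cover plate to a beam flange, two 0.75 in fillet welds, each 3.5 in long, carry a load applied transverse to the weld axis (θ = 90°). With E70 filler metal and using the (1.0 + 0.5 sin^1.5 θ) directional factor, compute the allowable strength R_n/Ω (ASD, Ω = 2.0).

E70XX → F_EXX = 70 ksi.
t_e = 0.707 × 0.75 = 0.5302 in; A_we = 0.5302 × 7 = 3.712 in².
Directional factor: 1.0 + 0.5 sin^1.5(90°) = 1.5.
F_nw = 0.6 × 70 × 1.5 = 63 ksi.
R_n/Ω = (63 × 3.712) / 2.0 = 116.9 kip.

R_n/Ω ≈ 117 kip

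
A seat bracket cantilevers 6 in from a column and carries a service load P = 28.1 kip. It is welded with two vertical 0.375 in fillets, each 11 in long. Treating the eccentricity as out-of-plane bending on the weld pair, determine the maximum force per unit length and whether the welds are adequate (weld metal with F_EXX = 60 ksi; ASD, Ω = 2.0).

L_w = 2 × 11 = 22 in; section modulus (unit throat) S = 2 × L²/6 = 40.33 in².
Direct shear f_v = P/L_w = 28.1/22 = 1.277 kip/in.
Moment M = P × e = 28.1 × 6 = 168.6 kip·in; bending f_b = M/S = 4.18 kip/in.
f_max = √(f_v² + f_b²) = √(1.277² + 4.18²) = 4.371 kip/in.
r_n/Ω = (1/2.0) × 0.6 × 60 × (0.707 × 0.375) = 4.772 kip/in → adequate.

f_max ≈ 4.37 kip/in; adequate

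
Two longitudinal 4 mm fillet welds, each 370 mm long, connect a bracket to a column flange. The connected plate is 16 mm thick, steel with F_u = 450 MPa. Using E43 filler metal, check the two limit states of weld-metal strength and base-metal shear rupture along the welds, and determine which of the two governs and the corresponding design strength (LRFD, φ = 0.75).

φR_n ≈ 405 kN (weld metal governs)

E43XX → F_EXX = 430 MPa.
t_e = 0.707 × 4 = 2.828 mm; L = 740 mm.
Weld metal: φR_n = 0.75 × 0.6 × 430 × 2.828 × 740 × 10⁻³ = 404.9 kN.
Base metal (shear rupture): φR_n = 0.75 × 0.6 × 450 × 16 × 740 × 10⁻³ = 2398 kN.
Governing: weld metal.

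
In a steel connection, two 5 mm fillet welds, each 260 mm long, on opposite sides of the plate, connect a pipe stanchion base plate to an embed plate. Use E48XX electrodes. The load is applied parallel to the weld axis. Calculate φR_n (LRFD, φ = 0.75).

φR_n ≈ 397 kN

E48XX → F_EXX = 480 MPa.
Effective throat t_e = 0.707 × 5 = 3.535 mm.
Total length L = 520 mm; A_we = 3.535 × 520 = 1838 mm².
F_nw = 0.6 F_EXX = 0.6 × 480 = 288 MPa.
φR_n = 0.75 × 288 × 1838 × 10⁻³ = 397.1 kN.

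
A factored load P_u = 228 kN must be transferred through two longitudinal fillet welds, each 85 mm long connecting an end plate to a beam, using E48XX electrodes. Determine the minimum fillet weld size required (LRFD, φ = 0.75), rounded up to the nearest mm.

w = 9 mm

E48XX → F_EXX = 480 MPa.
Total weld length L = 170 mm.
Required throat t_e = P_u / (φ × 0.6 F_EXX × L) = 228 / (0.75 × 0.6 × 480 × 170 × 10⁻³) = 6.209 mm.
Required leg w = t_e / 0.707 = 8.782 mm → use 9 mm.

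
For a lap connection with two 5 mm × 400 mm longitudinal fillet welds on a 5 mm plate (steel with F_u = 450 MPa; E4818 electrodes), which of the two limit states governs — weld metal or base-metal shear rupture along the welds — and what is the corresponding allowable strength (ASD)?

R_n/Ω ≈ 407 kN (weld metal governs)

E48XX → F_EXX = 480 MPa.
t_e = 0.707 × 5 = 3.535 mm; L = 800 mm.
Weld metal: R_n/Ω = (1/2.0) × 0.6 × 480 × 3.535 × 800 × 10⁻³ = 407.2 kN.
Base metal (shear rupture): R_n/Ω = (1/2.0) × 0.6 × 450 × 5 × 800 × 10⁻³ = 540 kN.
Governing: weld metal.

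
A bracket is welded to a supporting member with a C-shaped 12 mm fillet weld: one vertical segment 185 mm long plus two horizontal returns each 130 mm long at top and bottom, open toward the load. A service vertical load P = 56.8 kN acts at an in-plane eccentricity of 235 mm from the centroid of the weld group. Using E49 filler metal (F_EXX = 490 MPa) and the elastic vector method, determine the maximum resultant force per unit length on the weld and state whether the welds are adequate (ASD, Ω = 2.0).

f_max ≈ 584 N/mm; adequate

Total weld length L_w = 445 mm. Treat welds as unit-width lines.
Centroid: x̄ = 2×130×65 / 445 = 37.98 mm from the vertical weld.
Polar moment about centroid: J = I_x + I_y = [185³/12 + 2×130×92.5²] + [185×37.98² + 2(130³/12 + 130×27.02²)] = 3575000 mm³.
Direct shear f_v = P/L_w = 56.8×10³ / 445 = 127.6 N/mm (vertical).
Torsion M = P·e = 56.8×10³ × 235 = 13348000 N·mm.
Critical point at (x, y) = (92.02, 92.5) from centroid. f_tx = M·y/J = 345.4 N/mm; f_ty = M·x/J = 343.6 N/mm.
Resultant f_max = √[f_tx² + (f_v + f_ty)²] = √[345.4² + (127.6 + 343.6)²] = 584.2 N/mm.
Capacity per unit length: r_n/Ω = (1/2.0) × 0.6 × 490 × (0.707 × 12) = 1247 N/mm.
584.2 ≤ 1247 → adequate.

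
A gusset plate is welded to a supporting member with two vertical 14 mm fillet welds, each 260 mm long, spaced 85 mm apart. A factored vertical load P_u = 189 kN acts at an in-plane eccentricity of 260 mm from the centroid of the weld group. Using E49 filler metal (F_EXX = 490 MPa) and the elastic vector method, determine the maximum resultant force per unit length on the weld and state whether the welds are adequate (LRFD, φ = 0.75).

f_max ≈ 1880 N/mm; adequate

Total weld length L_w = 520 mm. Treat welds as unit-width lines.
Polar moment about centroid: J = 2[d³/12 + d(b/2)²] = 2[260³/12 + 260×42.5²] = 3869000 mm³.
Direct shear f_v = P/L_w = 189×10³ / 520 = 363.5 N/mm (vertical).
Torsion M = P·e = 189×10³ × 260 = 49140000 N·mm.
Critical point at (x, y) = (42.5, 130) from centroid. f_tx = M·y/J = 1651 N/mm; f_ty = M·x/J = 539.8 N/mm.
Resultant f_max = √[f_tx² + (f_v + f_ty)²] = √[1651² + (363.5 + 539.8)²] = 1882 N/mm.
Capacity per unit length: φr_n = 0.75 × 0.6 × 490 × (0.707 × 14) = 2183 N/mm.
1882 ≤ 2183 → adequate.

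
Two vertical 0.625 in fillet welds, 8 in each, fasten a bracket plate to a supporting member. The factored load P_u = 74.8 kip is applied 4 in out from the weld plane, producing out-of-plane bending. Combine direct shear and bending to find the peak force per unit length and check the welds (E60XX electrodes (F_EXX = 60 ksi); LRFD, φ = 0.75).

f_max ≈ 14.8 kip/in; NOT adequate

L_w = 2 × 8 = 16 in; section modulus (unit throat) S = 2 × L²/6 = 21.33 in².
Direct shear f_v = P/L_w = 74.8/16 = 4.675 kip/in.
Moment M = P × e = 74.8 × 4 = 299.2 kip·in; bending f_b = M/S = 14.03 kip/in.
f_max = √(f_v² + f_b²) = √(4.675² + 14.03²) = 14.78 kip/in.
φr_n = 0.75 × 0.6 × 60 × (0.707 × 0.625) = 11.93 kip/in → NOT adequate.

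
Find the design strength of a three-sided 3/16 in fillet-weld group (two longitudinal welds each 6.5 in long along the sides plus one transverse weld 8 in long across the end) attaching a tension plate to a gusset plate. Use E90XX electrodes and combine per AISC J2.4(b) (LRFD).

E90XX → F_EXX = 90 ksi.
t_e = 0.707 × 0.1875 = 0.1326 in.
R_nwl = 0.6 × 90 × 0.1326 × 13 = 93.06 kip (longitudinal, 2 welds).
R_nwt = 0.6 × 90 × 0.1326 × 8 = 57.27 kip (transverse, base value).
(i) R_nwl + R_nwt = 150.3 kip; (ii) 0.85 R_nwl + 1.5 R_nwt = 165 kip.
R_n = max = 165 kip [governs: (ii)]; φR_n = 123.8 kip.

φR_n ≈ 124 kip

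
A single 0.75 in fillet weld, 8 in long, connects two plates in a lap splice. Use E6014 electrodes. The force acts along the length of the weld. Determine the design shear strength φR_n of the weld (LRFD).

φR_n ≈ 115 kips

E60XX → F_EXX = 60 ksi.
Effective throat t_e = 0.707 × 0.75 = 0.5302 in.
Total length L = 8 in; A_we = 0.5302 × 8 = 4.242 in².
F_nw = 0.6 F_EXX = 0.6 × 60 = 36 ksi.
φR_n = 0.75 × 36 × 4.242 = 114.5 kips.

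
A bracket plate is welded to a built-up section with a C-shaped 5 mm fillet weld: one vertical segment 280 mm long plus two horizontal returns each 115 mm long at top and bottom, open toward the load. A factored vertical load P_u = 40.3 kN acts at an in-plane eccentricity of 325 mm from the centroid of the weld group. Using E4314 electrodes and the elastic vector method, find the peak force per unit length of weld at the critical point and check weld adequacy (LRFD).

E43XX → F_EXX = 430 MPa.
Total weld length L_w = 510 mm. Treat welds as unit-width lines.
Centroid: x̄ = 2×115×57.5 / 510 = 25.93 mm from the vertical weld.
Polar moment about centroid: J = I_x + I_y = [280³/12 + 2×115×140²] + [280×25.93² + 2(115³/12 + 115×31.57²)] = 7008000 mm³.
Direct shear f_v = P/L_w = 40.3×10³ / 510 = 79.02 N/mm (vertical).
Torsion M = P·e = 40.3×10³ × 325 = 13098000 N·mm.
Critical point at (x, y) = (89.07, 140) from centroid. f_tx = M·y/J = 261.6 N/mm; f_ty = M·x/J = 166.5 N/mm.
Resultant f_max = √[f_tx² + (f_v + f_ty)²] = √[261.6² + (79.02 + 166.5)²] = 358.8 N/mm.
Capacity per unit length: φr_n = 0.75 × 0.6 × 430 × (0.707 × 5) = 684 N/mm.
358.8 ≤ 684 → adequate.

f_max ≈ 359 N/mm; adequate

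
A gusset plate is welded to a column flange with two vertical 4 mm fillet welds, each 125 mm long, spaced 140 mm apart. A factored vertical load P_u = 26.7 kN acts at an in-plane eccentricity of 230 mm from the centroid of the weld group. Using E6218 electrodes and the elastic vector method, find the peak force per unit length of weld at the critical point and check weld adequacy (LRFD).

f_max ≈ 457 N/mm; adequate

E62XX → F_EXX = 620 MPa.
Total weld length L_w = 250 mm. Treat welds as unit-width lines.
Polar moment about centroid: J = 2[d³/12 + d(b/2)²] = 2[125³/12 + 125×70²] = 1551000 mm³.
Direct shear f_v = P/L_w = 26.7×10³ / 250 = 106.8 N/mm (vertical).
Torsion M = P·e = 26.7×10³ × 230 = 6141000 N·mm.
Critical point at (x, y) = (70, 62.5) from centroid. f_tx = M·y/J = 247.5 N/mm; f_ty = M·x/J = 277.2 N/mm.
Resultant f_max = √[f_tx² + (f_v + f_ty)²] = √[247.5² + (106.8 + 277.2)²] = 456.9 N/mm.
Capacity per unit length: φr_n = 0.75 × 0.6 × 620 × (0.707 × 4) = 789 N/mm.
456.9 ≤ 789 → adequate.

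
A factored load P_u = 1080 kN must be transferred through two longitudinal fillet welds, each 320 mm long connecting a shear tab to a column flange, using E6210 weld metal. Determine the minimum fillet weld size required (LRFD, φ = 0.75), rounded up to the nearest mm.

w = 9 mm

E62XX → F_EXX = 620 MPa.
Total weld length L = 640 mm.
Required throat t_e = P_u / (φ × 0.6 F_EXX × L) = 1080 / (0.75 × 0.6 × 620 × 640 × 10⁻³) = 6.048 mm.
Required leg w = t_e / 0.707 = 8.555 mm → use 9 mm.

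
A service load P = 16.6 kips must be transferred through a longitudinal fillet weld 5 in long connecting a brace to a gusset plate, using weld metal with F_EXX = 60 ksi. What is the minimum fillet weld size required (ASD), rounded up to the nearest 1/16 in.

w = 5/16 in

Total weld length L = 5 in.
Required throat t_e = P × Ω / (0.6 F_EXX × L) = 16.6 × 2.0 / (0.6 × 60 × 5) = 0.1844 in.
Required leg w = t_e / 0.707 = 0.2609 in → use 5/16 in.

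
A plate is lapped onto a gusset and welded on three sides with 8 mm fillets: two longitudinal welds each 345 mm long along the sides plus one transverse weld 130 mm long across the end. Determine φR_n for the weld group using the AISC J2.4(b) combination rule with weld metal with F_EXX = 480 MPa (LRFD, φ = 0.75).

t_e = 0.707 × 8 = 5.656 mm.
R_nwl = 0.6 × 480 × 5.656 × 690 × 10⁻³ = 1124 kN (longitudinal, 2 welds).
R_nwt = 0.6 × 480 × 5.656 × 130 × 10⁻³ = 211.8 kN (transverse, base value).
(i) R_nwl + R_nwt = 1336 kN; (ii) 0.85 R_nwl + 1.5 R_nwt = 1273 kN.
R_n = max = 1336 kN [governs: (i)]; φR_n = 1002 kN.

φR_n ≈ 1000 kN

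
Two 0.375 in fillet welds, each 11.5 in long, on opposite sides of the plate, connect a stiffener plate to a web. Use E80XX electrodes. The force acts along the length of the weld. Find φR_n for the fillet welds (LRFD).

φR_n ≈ 220 kips

E80XX → F_EXX = 80 ksi.
Effective throat t_e = 0.707 × 0.375 = 0.2651 in.
Total length L = 23 in; A_we = 0.2651 × 23 = 6.098 in².
F_nw = 0.6 F_EXX = 0.6 × 80 = 48 ksi.
φR_n = 0.75 × 48 × 6.098 = 219.5 kips.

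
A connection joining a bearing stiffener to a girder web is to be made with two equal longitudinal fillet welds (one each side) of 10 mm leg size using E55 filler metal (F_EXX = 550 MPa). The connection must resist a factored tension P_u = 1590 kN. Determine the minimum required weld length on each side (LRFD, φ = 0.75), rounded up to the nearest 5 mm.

L = 455 mm on each side

Throat t_e = 0.707 × 10 = 7.07 mm.
φr_n = 0.75 × 0.6 × 550 × 7.07 × 10⁻³ = 1.75 kN/mm.
L_req = P_u / φr_n = 1590 / 1.75 = 908.7 mm total.
Per side: 908.7 / 2 = 454.3 mm.
Round up → use L = 455 mm on each side.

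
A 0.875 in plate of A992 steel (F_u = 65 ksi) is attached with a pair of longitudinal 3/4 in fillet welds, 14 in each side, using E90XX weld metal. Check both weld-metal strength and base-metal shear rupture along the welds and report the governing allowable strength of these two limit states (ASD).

E90XX → F_EXX = 90 ksi.
t_e = 0.707 × 0.75 = 0.5302 in; L = 28 in.
Weld metal: R_n/Ω = (1/2.0) × 0.6 × 90 × 0.5302 × 28 = 400.9 kip.
Base metal (shear rupture): R_n/Ω = (1/2.0) × 0.6 × 65 × 0.875 × 28 = 477.8 kip.
Governing: weld metal.

R_n/Ω ≈ 401 kip (weld metal governs)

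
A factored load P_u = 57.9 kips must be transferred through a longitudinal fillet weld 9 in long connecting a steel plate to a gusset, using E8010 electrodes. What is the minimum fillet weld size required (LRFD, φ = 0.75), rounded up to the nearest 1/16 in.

E80XX → F_EXX = 80 ksi.
Total weld length L = 9 in.
Required throat t_e = P_u / (φ × 0.6 F_EXX × L) = 57.9 / (0.75 × 0.6 × 80 × 9) = 0.1787 in.
Required leg w = t_e / 0.707 = 0.2528 in → use 5/16 in.

w = 5/16 in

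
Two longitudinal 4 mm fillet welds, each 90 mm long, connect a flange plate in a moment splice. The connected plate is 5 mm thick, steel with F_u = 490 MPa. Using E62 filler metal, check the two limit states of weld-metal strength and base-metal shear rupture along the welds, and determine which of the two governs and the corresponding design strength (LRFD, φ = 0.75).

φR_n ≈ 142 kN (weld metal governs)

E62XX → F_EXX = 620 MPa.
t_e = 0.707 × 4 = 2.828 mm; L = 180 mm.
Weld metal: φR_n = 0.75 × 0.6 × 620 × 2.828 × 180 × 10⁻³ = 142 kN.
Base metal (shear rupture): φR_n = 0.75 × 0.6 × 490 × 5 × 180 × 10⁻³ = 198.5 kN.
Governing: weld metal.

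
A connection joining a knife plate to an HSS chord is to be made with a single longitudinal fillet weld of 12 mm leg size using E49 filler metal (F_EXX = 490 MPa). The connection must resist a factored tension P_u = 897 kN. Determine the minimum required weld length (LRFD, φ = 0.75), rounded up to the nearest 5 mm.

Throat t_e = 0.707 × 12 = 8.484 mm.
φr_n = 0.75 × 0.6 × 490 × 8.484 × 10⁻³ = 1.871 kN/mm.
L_req = P_u / φr_n = 897 / 1.871 = 479.5 mm total.
Round up → use L = 480 mm.

L = 480 mm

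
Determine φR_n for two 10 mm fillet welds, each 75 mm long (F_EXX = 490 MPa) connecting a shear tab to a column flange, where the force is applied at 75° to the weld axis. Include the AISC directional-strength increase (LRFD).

t_e = 0.707 × 10 = 7.07 mm; A_we = 7.07 × 150 = 1060 mm².
Directional factor: 1.0 + 0.5 sin^1.5(75°) = 1.475.
F_nw = 0.6 × 490 × 1.475 = 433.6 MPa.
φR_n = 0.75 × 433.6 × 1060 × 10⁻³ = 344.8 kN.

φR_n ≈ 345 kN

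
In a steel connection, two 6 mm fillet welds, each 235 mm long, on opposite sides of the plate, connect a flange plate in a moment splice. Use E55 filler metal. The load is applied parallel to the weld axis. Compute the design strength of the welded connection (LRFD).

φR_n ≈ 493 kN

E55XX → F_EXX = 550 MPa.
Effective throat t_e = 0.707 × 6 = 4.242 mm.
Total length L = 470 mm; A_we = 4.242 × 470 = 1994 mm².
F_nw = 0.6 F_EXX = 0.6 × 550 = 330 MPa.
φR_n = 0.75 × 330 × 1994 × 10⁻³ = 493.5 kN.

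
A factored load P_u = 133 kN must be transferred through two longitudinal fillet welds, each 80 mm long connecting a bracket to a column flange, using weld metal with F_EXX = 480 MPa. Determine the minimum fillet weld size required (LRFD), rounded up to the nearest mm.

Total weld length L = 160 mm.
Required throat t_e = P_u / (φ × 0.6 F_EXX × L) = 133 / (0.75 × 0.6 × 480 × 160 × 10⁻³) = 3.848 mm.
Required leg w = t_e / 0.707 = 5.443 mm → use 6 mm.

w = 6 mm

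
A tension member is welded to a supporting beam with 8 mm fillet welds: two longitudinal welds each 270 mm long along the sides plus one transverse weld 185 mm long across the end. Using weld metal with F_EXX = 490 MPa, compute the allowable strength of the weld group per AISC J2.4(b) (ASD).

t_e = 0.707 × 8 = 5.656 mm.
R_nwl = 0.6 × 490 × 5.656 × 540 × 10⁻³ = 897.9 kN (longitudinal, 2 welds).
R_nwt = 0.6 × 490 × 5.656 × 185 × 10⁻³ = 307.6 kN (transverse, base value).
(i) R_nwl + R_nwt = 1206 kN; (ii) 0.85 R_nwl + 1.5 R_nwt = 1225 kN.
R_n = max = 1225 kN [governs: (ii)]; R_n/Ω = 612.3 kN.

R_n/Ω ≈ 612 kN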